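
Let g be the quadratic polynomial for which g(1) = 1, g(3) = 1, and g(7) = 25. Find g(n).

Write g(n) = an^2 + bn + c. Substituting each data point gives a linear system:
  a + b + c = 1
  9a + 3b + c = 1
  49a + 7b + c = 25
Solving the system yields a = 1, b = -4, c = 4.
So g(n) = n² - 4n + 4.
Check: g(1) = 1. ✓

g(n) = n^2 - 4n + 4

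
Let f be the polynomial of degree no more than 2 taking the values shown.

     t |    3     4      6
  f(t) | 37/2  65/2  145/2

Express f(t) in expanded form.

f(t) = 2t^2 + 1/2

Write f(t) = at^2 + bt + c. Substituting each data point gives a linear system:
  9a + 3b + c = 37/2
  16a + 4b + c = 65/2
  36a + 6b + c = 145/2
Solving the system yields a = 2, b = 0, c = 1/2.
So f(t) = 2t² + 1/2.
Check: f(6) = 145/2. ✓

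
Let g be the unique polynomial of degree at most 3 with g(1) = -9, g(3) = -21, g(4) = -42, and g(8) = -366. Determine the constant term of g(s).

-6

Write g(s) = as^3 + bs^2 + cs + d. Substituting each data point gives a linear system:
  a + b + c + d = -9
  27a + 9b + 3c + d = -21
  64a + 16b + 4c + d = -42
  512a + 64b + 8c + d = -366
Solving the system yields a = -1, b = 3, c = -5, d = -6.
So g(s) = -s³ + 3s² - 5s - 6.
The constant term is -6.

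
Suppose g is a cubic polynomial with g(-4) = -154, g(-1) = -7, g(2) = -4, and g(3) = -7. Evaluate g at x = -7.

-607

Using the Lagrange interpolation formula with nodes -4, -1, 2, 3:
  L_0(x) = (x + 1)(x - 2)(x - 3) / -126
  L_1(x) = (x + 4)(x - 2)(x - 3) / 36
  L_2(x) = (x + 4)(x + 1)(x - 3) / -18
  L_3(x) = (x + 4)(x + 1)(x - 2) / 28
Then g(x) = -154·L_0(x) - 7·L_1(x) - 4·L_2(x) - 7·L_3(x).
Expanding and collecting terms gives g(x) = x^3 - 5x^2 + 3x + 2.
Evaluating at x = -7: g(-7) = -607.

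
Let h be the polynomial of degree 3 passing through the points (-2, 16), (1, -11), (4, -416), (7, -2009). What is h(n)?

h(n) = -5n^3 - 6n^2

Using the Lagrange interpolation formula with nodes -2, 1, 4, 7:
  L_0(n) = (n - 1)(n - 4)(n - 7) / -162
  L_1(n) = (n + 2)(n - 4)(n - 7) / 54
  L_2(n) = (n + 2)(n - 1)(n - 7) / -54
  L_3(n) = (n + 2)(n - 1)(n - 4) / 162
Then h(n) = 16·L_0(n) - 11·L_1(n) - 416·L_2(n) - 2009·L_3(n).
Expanding and collecting terms gives h(n) = -5n³ - 6n².
Check: h(7) = -2009. ✓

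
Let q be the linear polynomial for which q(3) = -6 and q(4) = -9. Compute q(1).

Write q(t) = at + b. Substituting each data point gives a linear system:
  3a + b = -6
  4a + b = -9
Solving the system yields a = -3, b = 3.
So q(t) = -3t + 3.
Then q(1) = 0.

0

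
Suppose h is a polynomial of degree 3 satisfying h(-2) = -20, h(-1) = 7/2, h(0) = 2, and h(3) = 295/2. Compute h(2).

44

Using the Lagrange interpolation formula with nodes -2, -1, 0, 3:
  L_0(t) = (t + 1)t(t - 3) / -10
  L_1(t) = (t + 2)t(t - 3) / 4
  L_2(t) = (t + 2)(t + 1)(t - 3) / -6
  L_3(t) = (t + 2)(t + 1)t / 60
Then h(t) = -20·L_0(t) + 7/2·L_1(t) + 2·L_2(t) + 295/2·L_3(t).
Expanding and collecting terms gives h(t) = 5t^3 + (5/2)t^2 - 4t + 2.
Evaluating at t = 2: h(2) = 44.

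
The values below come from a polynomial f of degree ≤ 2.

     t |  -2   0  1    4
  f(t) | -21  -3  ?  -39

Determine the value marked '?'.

-3

The 3 known points determine the degree-2 polynomial uniquely.
Write f(t) = at^2 + bt + c. Substituting each data point gives a linear system:
  4a - 2b + c = -21
  c = -3
  16a + 4b + c = -39
Solving the system yields a = -3, b = 3, c = -3.
So f(t) = -3t^2 + 3t - 3.
Then f(1) = -3.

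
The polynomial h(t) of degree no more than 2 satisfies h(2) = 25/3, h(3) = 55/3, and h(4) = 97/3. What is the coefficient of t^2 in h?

2

Write h(t) = at^2 + bt + c. Substituting each data point gives a linear system:
  4a + 2b + c = 25/3
  9a + 3b + c = 55/3
  16a + 4b + c = 97/3
Solving the system yields a = 2, b = 0, c = 1/3.
So h(t) = 2t^2 + 1/3.
The leading coefficient is 2.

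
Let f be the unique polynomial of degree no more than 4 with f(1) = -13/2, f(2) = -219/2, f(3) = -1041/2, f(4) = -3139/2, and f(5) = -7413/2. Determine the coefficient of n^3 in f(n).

-5

Write f(n) = an^4 + bn^3 + cn^2 + dn + e. Substituting each data point gives a linear system:
  a + b + c + d + e = -13/2
  16a + 8b + 4c + 2d + e = -219/2
  81a + 27b + 9c + 3d + e = -1041/2
  256a + 64b + 16c + 4d + e = -3139/2
  625a + 125b + 25c + 5d + e = -7413/2
Solving the system yields a = -5, b = -5, c = 1, d = 4, e = -3/2.
So f(n) = -5n^4 - 5n^3 + n^2 + 4n - 3/2.
The coefficient of n^3 is -5.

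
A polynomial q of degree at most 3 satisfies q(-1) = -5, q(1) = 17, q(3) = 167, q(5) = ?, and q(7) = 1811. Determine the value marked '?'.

The 4 known points determine the degree-3 polynomial uniquely.
Write q(u) = au^3 + bu^2 + cu + d. Substituting each data point gives a linear system:
  -a + b - c + d = -5
  a + b + c + d = 17
  27a + 9b + 3c + d = 167
  343a + 49b + 7c + d = 1811
Solving the system yields a = 5, b = 1, c = 6, d = 5.
So q(u) = 5u^3 + u^2 + 6u + 5.
Then q(5) = 685.

685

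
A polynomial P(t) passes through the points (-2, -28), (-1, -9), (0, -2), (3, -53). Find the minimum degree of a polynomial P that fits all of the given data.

Divided differences on the nodes -2, -1, 0, 3:
  order 0: -28  -9  -2  -53
  order 1: 19  7  -17
  order 2: -6  -6
  order 3: 0
The order-2 divided differences are all -6 (nonzero) and every higher order vanishes, so the data lies on a polynomial of degree exactly 2.

2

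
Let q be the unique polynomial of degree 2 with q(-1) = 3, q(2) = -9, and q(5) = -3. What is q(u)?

Using the Lagrange interpolation formula with nodes -1, 2, 5:
  L_0(u) = (u - 2)(u - 5) / 18
  L_1(u) = (u + 1)(u - 5) / -9
  L_2(u) = (u + 1)(u - 2) / 18
Then q(u) = 3·L_0(u) - 9·L_1(u) - 3·L_2(u).
Expanding and collecting terms gives q(u) = u^2 - 5u - 3.
Check: q(2) = -9. ✓

q(u) = u^2 - 5u - 3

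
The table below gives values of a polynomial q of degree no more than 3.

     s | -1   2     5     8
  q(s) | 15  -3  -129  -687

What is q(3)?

Write q(s) = as^3 + bs^2 + cs + d. Substituting each data point gives a linear system:
  -a + b - c + d = 15
  8a + 4b + 2c + d = -3
  125a + 25b + 5c + d = -129
  512a + 64b + 8c + d = -687
Solving the system yields a = -2, b = 6, c = -6, d = 1.
So q(s) = -2s^3 + 6s^2 - 6s + 1.
Then q(3) = -17.

-17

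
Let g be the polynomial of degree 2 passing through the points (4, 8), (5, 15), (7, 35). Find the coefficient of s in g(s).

-2

Write g(s) = as^2 + bs + c. Substituting each data point gives a linear system:
  16a + 4b + c = 8
  25a + 5b + c = 15
  49a + 7b + c = 35
Solving the system yields a = 1, b = -2, c = 0.
So g(s) = s^2 - 2s.
The coefficient of s is -2.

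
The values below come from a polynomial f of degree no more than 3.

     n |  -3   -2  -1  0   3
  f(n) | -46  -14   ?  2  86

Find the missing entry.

-2

The 4 known points determine the degree-3 polynomial uniquely.
Write f(n) = an^3 + bn^2 + cn + d. Substituting each data point gives a linear system:
  -27a + 9b - 3c + d = -46
  -8a + 4b - 2c + d = -14
  d = 2
  27a + 9b + 3c + d = 86
Solving the system yields a = 2, b = 2, c = 4, d = 2.
So f(n) = 2n³ + 2n² + 4n + 2.
Then f(-1) = -2.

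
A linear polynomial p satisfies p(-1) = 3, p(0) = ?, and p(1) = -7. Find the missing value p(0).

The 2 known points determine the degree-1 polynomial uniquely.
Write p(s) = as + b. Substituting each data point gives a linear system:
  -a + b = 3
  a + b = -7
Solving the system yields a = -5, b = -2.
So p(s) = -5s - 2.
Then p(0) = -2.

-2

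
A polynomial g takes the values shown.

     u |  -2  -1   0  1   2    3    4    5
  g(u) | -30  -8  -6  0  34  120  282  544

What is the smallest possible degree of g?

3

Forward differences of the values at u = -2, -1, 0, 1, 2, 3, 4, 5:
  g  : -30  -8  -6  0  34  120  282  544
  Δ  : 22  2  6  34  86  162  262
  Δ^2: -20  4  28  52  76  100
  Δ^3: 24  24  24  24  24
  Δ^4: 0  0  0  0
  Δ^5: 0  0  0
  Δ^6: 0  0
  Δ^7: 0
The third differences are constant (24) and nonzero, while all higher differences vanish, so the minimal degree is 3.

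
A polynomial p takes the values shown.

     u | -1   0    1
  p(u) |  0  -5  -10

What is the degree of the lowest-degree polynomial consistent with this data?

1

Forward differences of the values at u = -1, 0, 1:
  p  : 0  -5  -10
  Δ  : -5  -5
  Δ^2: 0
The first differences are constant (-5) and nonzero, while all higher differences vanish, so the minimal degree is 1.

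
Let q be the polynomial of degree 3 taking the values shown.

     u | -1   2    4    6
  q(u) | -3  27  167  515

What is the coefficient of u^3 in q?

2

Write q(u) = au^3 + bu^2 + cu + d. Substituting each data point gives a linear system:
  -a + b - c + d = -3
  8a + 4b + 2c + d = 27
  64a + 16b + 4c + d = 167
  216a + 36b + 6c + d = 515
Solving the system yields a = 2, b = 2, c = 2, d = -1.
So q(u) = 2u^3 + 2u^2 + 2u - 1.
The leading coefficient is 2.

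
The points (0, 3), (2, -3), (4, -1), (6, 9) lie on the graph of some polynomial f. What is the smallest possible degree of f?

Forward differences of the values at t = 0, 2, 4, 6:
  f  : 3  -3  -1  9
  Δ  : -6  2  10
  Δ^2: 8  8
  Δ^3: 0
The second differences are constant (8) and nonzero, while all higher differences vanish, so the minimal degree is 2.

2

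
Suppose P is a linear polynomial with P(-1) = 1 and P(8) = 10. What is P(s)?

P(s) = s + 2

Using the Lagrange interpolation formula with nodes -1, 8:
  L_0(s) = (s - 8) / -9
  L_1(s) = (s + 1) / 9
Then P(s) = 1·L_0(s) + 10·L_1(s).
Expanding and collecting terms gives P(s) = s + 2.
Check: P(-1) = 1. ✓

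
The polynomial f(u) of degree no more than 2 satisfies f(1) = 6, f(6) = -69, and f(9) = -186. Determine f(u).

Write f(u) = au^2 + bu + c. Substituting each data point gives a linear system:
  a + b + c = 6
  36a + 6b + c = -69
  81a + 9b + c = -186
Solving the system yields a = -3, b = 6, c = 3.
So f(u) = -3u² + 6u + 3.
Check: f(1) = 6. ✓

f(u) = -3u^2 + 6u + 3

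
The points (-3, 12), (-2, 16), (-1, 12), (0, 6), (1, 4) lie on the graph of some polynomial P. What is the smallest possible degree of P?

Forward differences of the values at x = -3, -2, -1, 0, 1:
  P  : 12  16  12  6  4
  Δ  : 4  -4  -6  -2
  Δ^2: -8  -2  4
  Δ^3: 6  6
  Δ^4: 0
The third differences are constant (6) and nonzero, while all higher differences vanish, so the minimal degree is 3.

3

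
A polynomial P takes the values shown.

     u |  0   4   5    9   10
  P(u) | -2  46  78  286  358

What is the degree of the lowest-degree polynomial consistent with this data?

Divided differences on the nodes 0, 4, 5, 9, 10:
  order 0: -2  46  78  286  358
  order 1: 12  32  52  72
  order 2: 4  4  4
  order 3: 0  0
  order 4: 0
The order-2 divided differences are all 4 (nonzero) and every higher order vanishes, so the data lies on a polynomial of degree exactly 2.

2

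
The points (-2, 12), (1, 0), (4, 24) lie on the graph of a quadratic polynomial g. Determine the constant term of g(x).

0

Write g(x) = ax^2 + bx + c. Substituting each data point gives a linear system:
  4a - 2b + c = 12
  a + b + c = 0
  16a + 4b + c = 24
Solving the system yields a = 2, b = -2, c = 0.
So g(x) = 2x² - 2x.
The constant term is 0.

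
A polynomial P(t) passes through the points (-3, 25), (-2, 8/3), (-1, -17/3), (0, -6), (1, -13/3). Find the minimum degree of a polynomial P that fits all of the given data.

Forward differences of the values at t = -3, -2, -1, 0, 1:
  P  : 25  8/3  -17/3  -6  -13/3
  Δ  : -67/3  -25/3  -1/3  5/3
  Δ^2: 14  8  2
  Δ^3: -6  -6
  Δ^4: 0
The third differences are constant (-6) and nonzero, while all higher differences vanish, so the minimal degree is 3.

3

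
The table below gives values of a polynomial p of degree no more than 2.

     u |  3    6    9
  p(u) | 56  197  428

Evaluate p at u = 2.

29

Forward differences of the values at u = 3, 6, 9:
  p  : 56  197  428
  Δ  : 141  231
  Δ^2: 90
The second differences are constant, confirming degree 2.
Interpolating (Newton forward form) and evaluating at u = 2 gives p(2) = 29.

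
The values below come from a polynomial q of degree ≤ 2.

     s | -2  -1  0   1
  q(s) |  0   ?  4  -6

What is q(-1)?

On equispaced nodes a degree-2 polynomial has vanishing third forward difference, so
  - q(-2) + 3·q(-1) - 3·q(0) + q(1) = 0.
Substituting the known values and solving for q(-1):
  3·q(-1) = 18
  q(-1) = 6.

6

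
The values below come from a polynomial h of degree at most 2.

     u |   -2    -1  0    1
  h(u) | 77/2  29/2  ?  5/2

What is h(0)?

On equispaced nodes a degree-2 polynomial has vanishing third forward difference, so
  - h(-2) + 3·h(-1) - 3·h(0) + h(1) = 0.
Substituting the known values and solving for h(0):
  -3·h(0) = -15/2
  h(0) = 5/2.

5/2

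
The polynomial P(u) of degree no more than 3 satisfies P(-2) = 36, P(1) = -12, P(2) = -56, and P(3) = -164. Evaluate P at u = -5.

588

Write P(u) = au^3 + bu^2 + cu + d. Substituting each data point gives a linear system:
  -8a + 4b - 2c + d = 36
  a + b + c + d = -12
  8a + 4b + 2c + d = -56
  27a + 9b + 3c + d = -164
Solving the system yields a = -5, b = -2, c = -3, d = -2.
So P(u) = -5u³ - 2u² - 3u - 2.
Then P(-5) = 588.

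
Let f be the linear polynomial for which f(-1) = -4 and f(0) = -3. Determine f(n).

Write f(n) = an + b. Substituting each data point gives a linear system:
  -a + b = -4
  b = -3
Solving the system yields a = 1, b = -3.
So f(n) = n - 3.
Check: f(0) = -3. ✓

f(n) = n - 3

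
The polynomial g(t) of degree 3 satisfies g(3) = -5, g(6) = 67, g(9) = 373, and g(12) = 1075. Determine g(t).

g(t) = t^3 - 5t^2 + 6t - 5

Using the Lagrange interpolation formula with nodes 3, 6, 9, 12:
  L_0(t) = (t - 6)(t - 9)(t - 12) / -162
  L_1(t) = (t - 3)(t - 9)(t - 12) / 54
  L_2(t) = (t - 3)(t - 6)(t - 12) / -54
  L_3(t) = (t - 3)(t - 6)(t - 9) / 162
Then g(t) = -5·L_0(t) + 67·L_1(t) + 373·L_2(t) + 1075·L_3(t).
Expanding and collecting terms gives g(t) = t³ - 5t² + 6t - 5.
Check: g(9) = 373. ✓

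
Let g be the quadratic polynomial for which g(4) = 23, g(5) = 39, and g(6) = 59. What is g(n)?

g(n) = 2n^2 - 2n - 1

Using the Lagrange interpolation formula with nodes 4, 5, 6:
  L_0(n) = (n - 5)(n - 6) / 2
  L_1(n) = (n - 4)(n - 6) / -1
  L_2(n) = (n - 4)(n - 5) / 2
Then g(n) = 23·L_0(n) + 39·L_1(n) + 59·L_2(n).
Expanding and collecting terms gives g(n) = 2n^2 - 2n - 1.
Check: g(4) = 23. ✓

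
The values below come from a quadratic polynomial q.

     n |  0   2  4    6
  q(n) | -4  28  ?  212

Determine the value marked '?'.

100

The 3 known points determine the degree-2 polynomial uniquely.
Write q(n) = an^2 + bn + c. Substituting each data point gives a linear system:
  c = -4
  4a + 2b + c = 28
  36a + 6b + c = 212
Solving the system yields a = 5, b = 6, c = -4.
So q(n) = 5n^2 + 6n - 4.
Then q(4) = 100.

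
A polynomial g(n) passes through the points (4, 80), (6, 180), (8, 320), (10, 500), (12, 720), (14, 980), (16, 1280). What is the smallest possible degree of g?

2

Forward differences of the values at n = 4, 6, 8, 10, 12, 14, 16:
  g  : 80  180  320  500  720  980  1280
  Δ  : 100  140  180  220  260  300
  Δ^2: 40  40  40  40  40
  Δ^3: 0  0  0  0
  Δ^4: 0  0  0
  Δ^5: 0  0
  Δ^6: 0
The second differences are constant (40) and nonzero, while all higher differences vanish, so the minimal degree is 2.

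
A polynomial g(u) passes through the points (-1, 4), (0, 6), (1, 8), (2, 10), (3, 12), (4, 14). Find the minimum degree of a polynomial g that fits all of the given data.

Forward differences of the values at u = -1, 0, 1, 2, 3, 4:
  g  : 4  6  8  10  12  14
  Δ  : 2  2  2  2  2
  Δ^2: 0  0  0  0
  Δ^3: 0  0  0
  Δ^4: 0  0
  Δ^5: 0
The first differences are constant (2) and nonzero, while all higher differences vanish, so the minimal degree is 1.

1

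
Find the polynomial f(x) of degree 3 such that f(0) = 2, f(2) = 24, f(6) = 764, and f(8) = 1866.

Write f(x) = ax^3 + bx^2 + cx + d. Substituting each data point gives a linear system:
  d = 2
  8a + 4b + 2c + d = 24
  216a + 36b + 6c + d = 764
  512a + 64b + 8c + d = 1866
Solving the system yields a = 4, b = -3, c = 1, d = 2.
So f(x) = 4x^3 - 3x^2 + x + 2.
Check: f(6) = 764. ✓

f(x) = 4x^3 - 3x^2 + x + 2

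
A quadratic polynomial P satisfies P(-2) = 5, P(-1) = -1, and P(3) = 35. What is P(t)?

P(t) = 3t^2 + 3t - 1

Using the Lagrange interpolation formula with nodes -2, -1, 3:
  L_0(t) = (t + 1)(t - 3) / 5
  L_1(t) = (t + 2)(t - 3) / -4
  L_2(t) = (t + 2)(t + 1) / 20
Then P(t) = 5·L_0(t) - 1·L_1(t) + 35·L_2(t).
Expanding and collecting terms gives P(t) = 3t^2 + 3t - 1.
Check: P(-1) = -1. ✓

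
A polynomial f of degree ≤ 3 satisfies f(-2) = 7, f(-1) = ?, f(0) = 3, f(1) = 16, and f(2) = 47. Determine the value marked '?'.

The 4 known points determine the degree-3 polynomial uniquely.
Write f(x) = ax^3 + bx^2 + cx + d. Substituting each data point gives a linear system:
  -8a + 4b - 2c + d = 7
  d = 3
  a + b + c + d = 16
  8a + 4b + 2c + d = 47
Solving the system yields a = 1, b = 6, c = 6, d = 3.
So f(x) = x^3 + 6x^2 + 6x + 3.
Then f(-1) = 2.

2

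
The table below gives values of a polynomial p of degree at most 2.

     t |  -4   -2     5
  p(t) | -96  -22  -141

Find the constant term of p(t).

Write p(t) = at^2 + bt + c. Substituting each data point gives a linear system:
  16a - 4b + c = -96
  4a - 2b + c = -22
  25a + 5b + c = -141
Solving the system yields a = -6, b = 1, c = 4.
So p(t) = -6t² + t + 4.
The constant term is 4.

4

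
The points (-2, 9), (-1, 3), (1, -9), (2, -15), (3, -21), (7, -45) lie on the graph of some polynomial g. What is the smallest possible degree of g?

Divided differences on the nodes -2, -1, 1, 2, 3, 7:
  order 0: 9  3  -9  -15  -21  -45
  order 1: -6  -6  -6  -6  -6
  order 2: 0  0  0  0
  order 3: 0  0  0
  order 4: 0  0
  order 5: 0
The order-1 divided differences are all -6 (nonzero) and every higher order vanishes, so the data lies on a polynomial of degree exactly 1.

1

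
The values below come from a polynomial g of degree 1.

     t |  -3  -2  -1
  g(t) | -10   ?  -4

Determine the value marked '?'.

The 2 known points determine the degree-1 polynomial uniquely.
Write g(t) = at + b. Substituting each data point gives a linear system:
  -3a + b = -10
  -a + b = -4
Solving the system yields a = 3, b = -1.
So g(t) = 3t - 1.
Then g(-2) = -7.

-7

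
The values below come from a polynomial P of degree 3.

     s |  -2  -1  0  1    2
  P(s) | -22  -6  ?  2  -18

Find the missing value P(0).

4

The 4 known points determine the degree-3 polynomial uniquely.
Write P(s) = as^3 + bs^2 + cs + d. Substituting each data point gives a linear system:
  -8a + 4b - 2c + d = -22
  -a + b - c + d = -6
  a + b + c + d = 2
  8a + 4b + 2c + d = -18
Solving the system yields a = -1, b = -6, c = 5, d = 4.
So P(s) = -s^3 - 6s^2 + 5s + 4.
Then P(0) = 4.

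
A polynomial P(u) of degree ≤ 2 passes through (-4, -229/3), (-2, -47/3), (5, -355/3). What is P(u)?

Using the Lagrange interpolation formula with nodes -4, -2, 5:
  L_0(u) = (u + 2)(u - 5) / 18
  L_1(u) = (u + 4)(u - 5) / -14
  L_2(u) = (u + 4)(u + 2) / 63
Then P(u) = -229/3·L_0(u) - 47/3·L_1(u) - 355/3·L_2(u).
Expanding and collecting terms gives P(u) = -5u^2 + (1/3)u + 5.
Check: P(5) = -355/3. ✓

P(u) = -5u^2 + (1/3)u + 5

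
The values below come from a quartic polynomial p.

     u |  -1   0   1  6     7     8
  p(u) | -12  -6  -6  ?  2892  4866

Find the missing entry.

The 5 known points determine the degree-4 polynomial uniquely.
Write p(u) = au^4 + bu^3 + cu^2 + du + e. Substituting each data point gives a linear system:
  a - b + c - d + e = -12
  e = -6
  a + b + c + d + e = -6
  2401a + 343b + 49c + 7d + e = 2892
  4096a + 512b + 64c + 8d + e = 4866
Solving the system yields a = 1, b = 2, c = -4, d = 1, e = -6.
So p(u) = u^4 + 2u^3 - 4u^2 + u - 6.
Then p(6) = 1584.

1584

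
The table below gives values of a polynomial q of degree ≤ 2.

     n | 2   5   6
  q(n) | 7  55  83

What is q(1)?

3

Using the Lagrange interpolation formula with nodes 2, 5, 6:
  L_0(n) = (n - 5)(n - 6) / 12
  L_1(n) = (n - 2)(n - 6) / -3
  L_2(n) = (n - 2)(n - 5) / 4
Then q(n) = 7·L_0(n) + 55·L_1(n) + 83·L_2(n).
Expanding and collecting terms gives q(n) = 3n^2 - 5n + 5.
Evaluating at n = 1: q(1) = 3.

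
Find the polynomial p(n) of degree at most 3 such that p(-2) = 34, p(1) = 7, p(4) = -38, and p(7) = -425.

Using the Lagrange interpolation formula with nodes -2, 1, 4, 7:
  L_0(n) = (n - 1)(n - 4)(n - 7) / -162
  L_1(n) = (n + 2)(n - 4)(n - 7) / 54
  L_2(n) = (n + 2)(n - 1)(n - 7) / -54
  L_3(n) = (n + 2)(n - 1)(n - 4) / 162
Then p(n) = 34·L_0(n) + 7·L_1(n) - 38·L_2(n) - 425·L_3(n).
Expanding and collecting terms gives p(n) = -2n^3 + 5n^2 + 2n + 2.
Check: p(1) = 7. ✓

p(n) = -2n^3 + 5n^2 + 2n + 2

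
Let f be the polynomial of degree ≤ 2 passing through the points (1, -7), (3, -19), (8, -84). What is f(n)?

f(n) = -n^2 - 2n - 4

Write f(n) = an^2 + bn + c. Substituting each data point gives a linear system:
  a + b + c = -7
  9a + 3b + c = -19
  64a + 8b + c = -84
Solving the system yields a = -1, b = -2, c = -4.
So f(n) = -n^2 - 2n - 4.
Check: f(8) = -84. ✓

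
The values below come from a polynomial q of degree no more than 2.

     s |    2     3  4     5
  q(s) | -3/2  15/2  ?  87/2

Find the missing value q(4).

The 3 known points determine the degree-2 polynomial uniquely.
Write q(s) = as^2 + bs + c. Substituting each data point gives a linear system:
  4a + 2b + c = -3/2
  9a + 3b + c = 15/2
  25a + 5b + c = 87/2
Solving the system yields a = 3, b = -6, c = -3/2.
So q(s) = 3s^2 - 6s - 3/2.
Then q(4) = 45/2.

45/2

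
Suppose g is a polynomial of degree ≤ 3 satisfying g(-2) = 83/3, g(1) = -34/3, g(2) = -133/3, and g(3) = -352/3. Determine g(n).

Using the Lagrange interpolation formula with nodes -2, 1, 2, 3:
  L_0(n) = (n - 1)(n - 2)(n - 3) / -60
  L_1(n) = (n + 2)(n - 2)(n - 3) / 6
  L_2(n) = (n + 2)(n - 1)(n - 3) / -4
  L_3(n) = (n + 2)(n - 1)(n - 2) / 10
Then g(n) = 83/3·L_0(n) - 34/3·L_1(n) - 133/3·L_2(n) - 352/3·L_3(n).
Expanding and collecting terms gives g(n) = -3n^3 - 2n^2 - 6n - 1/3.
Check: g(3) = -352/3. ✓

g(n) = -3n^3 - 2n^2 - 6n - 1/3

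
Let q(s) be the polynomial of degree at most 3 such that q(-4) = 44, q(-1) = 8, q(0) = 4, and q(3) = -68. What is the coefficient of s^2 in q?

-3

Write q(s) = as^3 + bs^2 + cs + d. Substituting each data point gives a linear system:
  -64a + 16b - 4c + d = 44
  -a + b - c + d = 8
  d = 4
  27a + 9b + 3c + d = -68
Solving the system yields a = -1, b = -3, c = -6, d = 4.
So q(s) = -s^3 - 3s^2 - 6s + 4.
The coefficient of s^2 is -3.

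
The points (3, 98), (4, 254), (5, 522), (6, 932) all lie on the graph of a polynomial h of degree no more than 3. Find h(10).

Using the Lagrange interpolation formula with nodes 3, 4, 5, 6:
  L_0(n) = (n - 4)(n - 5)(n - 6) / -6
  L_1(n) = (n - 3)(n - 5)(n - 6) / 2
  L_2(n) = (n - 3)(n - 4)(n - 6) / -2
  L_3(n) = (n - 3)(n - 4)(n - 5) / 6
Then h(n) = 98·L_0(n) + 254·L_1(n) + 522·L_2(n) + 932·L_3(n).
Expanding and collecting terms gives h(n) = 5n^3 - 4n^2 - n + 2.
Evaluating at n = 10: h(10) = 4592.

4592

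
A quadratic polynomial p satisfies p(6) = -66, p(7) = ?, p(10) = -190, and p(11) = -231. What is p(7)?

-91

The 3 known points determine the degree-2 polynomial uniquely.
Write p(t) = at^2 + bt + c. Substituting each data point gives a linear system:
  36a + 6b + c = -66
  100a + 10b + c = -190
  121a + 11b + c = -231
Solving the system yields a = -2, b = 1, c = 0.
So p(t) = -2t² + t.
Then p(7) = -91.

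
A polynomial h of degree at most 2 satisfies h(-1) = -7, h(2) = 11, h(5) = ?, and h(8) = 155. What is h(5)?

65

The 3 known points determine the degree-2 polynomial uniquely.
Write h(s) = as^2 + bs + c. Substituting each data point gives a linear system:
  a - b + c = -7
  4a + 2b + c = 11
  64a + 8b + c = 155
Solving the system yields a = 2, b = 4, c = -5.
So h(s) = 2s² + 4s - 5.
Then h(5) = 65.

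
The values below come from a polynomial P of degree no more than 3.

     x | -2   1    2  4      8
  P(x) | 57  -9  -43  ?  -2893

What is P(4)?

-345

The 4 known points determine the degree-3 polynomial uniquely.
Write P(x) = ax^3 + bx^2 + cx + d. Substituting each data point gives a linear system:
  -8a + 4b - 2c + d = 57
  a + b + c + d = -9
  8a + 4b + 2c + d = -43
  512a + 64b + 8c + d = -2893
Solving the system yields a = -6, b = 3, c = -1, d = -5.
So P(x) = -6x^3 + 3x^2 - x - 5.
Then P(4) = -345.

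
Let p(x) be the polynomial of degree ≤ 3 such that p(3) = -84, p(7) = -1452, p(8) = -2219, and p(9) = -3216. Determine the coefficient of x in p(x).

3

Write p(x) = ax^3 + bx^2 + cx + d. Substituting each data point gives a linear system:
  27a + 9b + 3c + d = -84
  343a + 49b + 7c + d = -1452
  512a + 64b + 8c + d = -2219
  729a + 81b + 9c + d = -3216
Solving the system yields a = -5, b = 5, c = 3, d = -3.
So p(x) = -5x^3 + 5x^2 + 3x - 3.
The coefficient of x is 3.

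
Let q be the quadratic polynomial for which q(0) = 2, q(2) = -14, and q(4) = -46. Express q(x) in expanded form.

q(x) = -2x^2 - 4x + 2

Write q(x) = ax^2 + bx + c. Substituting each data point gives a linear system:
  c = 2
  4a + 2b + c = -14
  16a + 4b + c = -46
Solving the system yields a = -2, b = -4, c = 2.
So q(x) = -2x² - 4x + 2.
Check: q(4) = -46. ✓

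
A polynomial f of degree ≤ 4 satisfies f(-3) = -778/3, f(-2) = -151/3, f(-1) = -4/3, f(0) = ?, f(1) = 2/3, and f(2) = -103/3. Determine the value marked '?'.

5/3

The 5 known points determine the degree-4 polynomial uniquely.
Write f(s) = as^4 + bs^3 + cs^2 + ds + e. Substituting each data point gives a linear system:
  81a - 27b + 9c - 3d + e = -778/3
  16a - 8b + 4c - 2d + e = -151/3
  a - b + c - d + e = -4/3
  a + b + c + d + e = 2/3
  16a + 8b + 4c + 2d + e = -103/3
Solving the system yields a = -3, b = 1, c = 1, d = 0, e = 5/3.
So f(s) = -3s^4 + s^3 + s^2 + 5/3.
Then f(0) = 5/3.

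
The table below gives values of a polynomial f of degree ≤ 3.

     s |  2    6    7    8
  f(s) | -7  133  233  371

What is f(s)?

Write f(s) = as^3 + bs^2 + cs + d. Substituting each data point gives a linear system:
  8a + 4b + 2c + d = -7
  216a + 36b + 6c + d = 133
  343a + 49b + 7c + d = 233
  512a + 64b + 8c + d = 371
Solving the system yields a = 1, b = -2, c = -1, d = -5.
So f(s) = s^3 - 2s^2 - s - 5.
Check: f(7) = 233. ✓

f(s) = s^3 - 2s^2 - s - 5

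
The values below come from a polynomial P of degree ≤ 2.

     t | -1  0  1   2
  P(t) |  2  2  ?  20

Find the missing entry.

On equispaced nodes a degree-2 polynomial has vanishing third forward difference, so
  - P(-1) + 3·P(0) - 3·P(1) + P(2) = 0.
Substituting the known values and solving for P(1):
  -3·P(1) = -24
  P(1) = 8.

8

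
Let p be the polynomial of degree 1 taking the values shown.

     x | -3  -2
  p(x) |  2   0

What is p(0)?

Using the Lagrange interpolation formula with nodes -3, -2:
  L_0(x) = (x + 2) / -1
  L_1(x) = (x + 3) / 1
Then p(x) = 2·L_0(x) + 0·L_1(x).
Expanding and collecting terms gives p(x) = -2x - 4.
Evaluating at x = 0: p(0) = -4.

-4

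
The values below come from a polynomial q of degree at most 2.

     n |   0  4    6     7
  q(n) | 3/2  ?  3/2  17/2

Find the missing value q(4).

The 3 known points determine the degree-2 polynomial uniquely.
Write q(n) = an^2 + bn + c. Substituting each data point gives a linear system:
  c = 3/2
  36a + 6b + c = 3/2
  49a + 7b + c = 17/2
Solving the system yields a = 1, b = -6, c = 3/2.
So q(n) = n^2 - 6n + 3/2.
Then q(4) = -13/2.

-13/2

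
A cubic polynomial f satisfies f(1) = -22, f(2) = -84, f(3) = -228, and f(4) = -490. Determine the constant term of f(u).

-6

Write f(u) = au^3 + bu^2 + cu + d. Substituting each data point gives a linear system:
  a + b + c + d = -22
  8a + 4b + 2c + d = -84
  27a + 9b + 3c + d = -228
  64a + 16b + 4c + d = -490
Solving the system yields a = -6, b = -5, c = -5, d = -6.
So f(u) = -6u³ - 5u² - 5u - 6.
The constant term is -6.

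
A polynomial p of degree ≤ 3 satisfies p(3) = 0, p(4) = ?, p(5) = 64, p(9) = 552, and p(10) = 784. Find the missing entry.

22

The 4 known points determine the degree-3 polynomial uniquely.
Write p(t) = at^3 + bt^2 + ct + d. Substituting each data point gives a linear system:
  27a + 9b + 3c + d = 0
  125a + 25b + 5c + d = 64
  729a + 81b + 9c + d = 552
  1000a + 100b + 10c + d = 784
Solving the system yields a = 1, b = -2, c = -1, d = -6.
So p(t) = t^3 - 2t^2 - t - 6.
Then p(4) = 22.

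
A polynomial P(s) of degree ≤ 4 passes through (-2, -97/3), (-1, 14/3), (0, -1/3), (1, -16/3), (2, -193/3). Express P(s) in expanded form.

Write P(s) = as^4 + bs^3 + cs^2 + ds + e. Substituting each data point gives a linear system:
  16a - 8b + 4c - 2d + e = -97/3
  a - b + c - d + e = 14/3
  e = -1/3
  a + b + c + d + e = -16/3
  16a + 8b + 4c + 2d + e = -193/3
Solving the system yields a = -4, b = -1, c = 4, d = -4, e = -1/3.
So P(s) = -4s^4 - s^3 + 4s^2 - 4s - 1/3.
Check: P(-2) = -97/3. ✓

P(s) = -4s^4 - s^3 + 4s^2 - 4s - 1/3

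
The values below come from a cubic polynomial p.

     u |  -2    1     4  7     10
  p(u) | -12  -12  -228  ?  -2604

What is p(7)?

-984

On equispaced nodes a degree-3 polynomial has vanishing fourth forward difference, so
  p(-2) - 4·p(1) + 6·p(4) - 4·p(7) + p(10) = 0.
Substituting the known values and solving for p(7):
  -4·p(7) = 3936
  p(7) = -984.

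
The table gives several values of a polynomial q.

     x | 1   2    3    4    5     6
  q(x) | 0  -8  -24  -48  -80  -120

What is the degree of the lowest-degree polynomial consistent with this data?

2

Forward differences of the values at x = 1, 2, 3, 4, 5, 6:
  q  : 0  -8  -24  -48  -80  -120
  Δ  : -8  -16  -24  -32  -40
  Δ^2: -8  -8  -8  -8
  Δ^3: 0  0  0
  Δ^4: 0  0
  Δ^5: 0
The second differences are constant (-8) and nonzero, while all higher differences vanish, so the minimal degree is 2.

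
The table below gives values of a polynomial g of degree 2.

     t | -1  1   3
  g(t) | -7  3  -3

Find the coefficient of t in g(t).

Write g(t) = at^2 + bt + c. Substituting each data point gives a linear system:
  a - b + c = -7
  a + b + c = 3
  9a + 3b + c = -3
Solving the system yields a = -2, b = 5, c = 0.
So g(t) = -2t^2 + 5t.
The coefficient of t is 5.

5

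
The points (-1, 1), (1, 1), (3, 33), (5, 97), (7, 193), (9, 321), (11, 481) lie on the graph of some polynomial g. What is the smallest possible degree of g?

Forward differences of the values at t = -1, 1, 3, 5, 7, 9, 11:
  g  : 1  1  33  97  193  321  481
  Δ  : 0  32  64  96  128  160
  Δ^2: 32  32  32  32  32
  Δ^3: 0  0  0  0
  Δ^4: 0  0  0
  Δ^5: 0  0
  Δ^6: 0
The second differences are constant (32) and nonzero, while all higher differences vanish, so the minimal degree is 2.

2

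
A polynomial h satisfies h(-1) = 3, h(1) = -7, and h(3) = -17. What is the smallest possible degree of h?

Forward differences of the values at x = -1, 1, 3:
  h  : 3  -7  -17
  Δ  : -10  -10
  Δ^2: 0
The first differences are constant (-10) and nonzero, while all higher differences vanish, so the minimal degree is 1.

1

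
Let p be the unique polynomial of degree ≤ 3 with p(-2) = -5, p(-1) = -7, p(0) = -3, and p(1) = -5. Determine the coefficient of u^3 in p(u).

-2

Write p(u) = au^3 + bu^2 + cu + d. Substituting each data point gives a linear system:
  -8a + 4b - 2c + d = -5
  -a + b - c + d = -7
  d = -3
  a + b + c + d = -5
Solving the system yields a = -2, b = -3, c = 3, d = -3.
So p(u) = -2u^3 - 3u^2 + 3u - 3.
The leading coefficient is -2.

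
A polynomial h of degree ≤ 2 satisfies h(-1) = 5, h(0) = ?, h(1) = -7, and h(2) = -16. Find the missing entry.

0

The 3 known points determine the degree-2 polynomial uniquely.
Write h(s) = as^2 + bs + c. Substituting each data point gives a linear system:
  a - b + c = 5
  a + b + c = -7
  4a + 2b + c = -16
Solving the system yields a = -1, b = -6, c = 0.
So h(s) = -s^2 - 6s.
Then h(0) = 0.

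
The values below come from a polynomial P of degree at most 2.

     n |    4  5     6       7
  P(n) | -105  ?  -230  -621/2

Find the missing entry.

The 3 known points determine the degree-2 polynomial uniquely.
Write P(n) = an^2 + bn + c. Substituting each data point gives a linear system:
  16a + 4b + c = -105
  36a + 6b + c = -230
  49a + 7b + c = -621/2
Solving the system yields a = -6, b = -5/2, c = 1.
So P(n) = -6n^2 - (5/2)n + 1.
Then P(5) = -323/2.

-323/2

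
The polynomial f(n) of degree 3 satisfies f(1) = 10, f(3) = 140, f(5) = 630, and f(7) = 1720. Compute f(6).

1085

Write f(n) = an^3 + bn^2 + cn + d. Substituting each data point gives a linear system:
  a + b + c + d = 10
  27a + 9b + 3c + d = 140
  125a + 25b + 5c + d = 630
  343a + 49b + 7c + d = 1720
Solving the system yields a = 5, b = 0, c = 0, d = 5.
So f(n) = 5n^3 + 5.
Then f(6) = 1085.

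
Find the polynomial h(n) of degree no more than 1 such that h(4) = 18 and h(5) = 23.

Using the Lagrange interpolation formula with nodes 4, 5:
  L_0(n) = (n - 5) / -1
  L_1(n) = (n - 4) / 1
Then h(n) = 18·L_0(n) + 23·L_1(n).
Expanding and collecting terms gives h(n) = 5n - 2.
Check: h(5) = 23. ✓

h(n) = 5n - 2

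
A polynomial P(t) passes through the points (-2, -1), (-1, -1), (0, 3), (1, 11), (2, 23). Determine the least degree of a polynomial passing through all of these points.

Forward differences of the values at t = -2, -1, 0, 1, 2:
  P  : -1  -1  3  11  23
  Δ  : 0  4  8  12
  Δ^2: 4  4  4
  Δ^3: 0  0
  Δ^4: 0
The second differences are constant (4) and nonzero, while all higher differences vanish, so the minimal degree is 2.

2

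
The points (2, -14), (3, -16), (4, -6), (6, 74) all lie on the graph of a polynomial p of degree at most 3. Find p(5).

Using the Lagrange interpolation formula with nodes 2, 3, 4, 6:
  L_0(x) = (x - 3)(x - 4)(x - 6) / -8
  L_1(x) = (x - 2)(x - 4)(x - 6) / 3
  L_2(x) = (x - 2)(x - 3)(x - 6) / -4
  L_3(x) = (x - 2)(x - 3)(x - 4) / 24
Then p(x) = -14·L_0(x) - 16·L_1(x) - 6·L_2(x) + 74·L_3(x).
Expanding and collecting terms gives p(x) = x^3 - 3x^2 - 6x + 2.
Evaluating at x = 5: p(5) = 22.

22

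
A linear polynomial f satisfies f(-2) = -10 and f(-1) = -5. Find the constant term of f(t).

Write f(t) = at + b. Substituting each data point gives a linear system:
  -2a + b = -10
  -a + b = -5
Solving the system yields a = 5, b = 0.
So f(t) = 5t.
The constant term is 0.

0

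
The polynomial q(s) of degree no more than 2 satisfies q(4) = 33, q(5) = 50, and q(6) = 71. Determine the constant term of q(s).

Write q(s) = as^2 + bs + c. Substituting each data point gives a linear system:
  16a + 4b + c = 33
  25a + 5b + c = 50
  36a + 6b + c = 71
Solving the system yields a = 2, b = -1, c = 5.
So q(s) = 2s^2 - s + 5.
The constant term is 5.

5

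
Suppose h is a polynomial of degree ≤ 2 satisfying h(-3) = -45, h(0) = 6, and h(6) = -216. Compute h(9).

-489

Using the Lagrange interpolation formula with nodes -3, 0, 6:
  L_0(s) = s(s - 6) / 27
  L_1(s) = (s + 3)(s - 6) / -18
  L_2(s) = (s + 3)s / 54
Then h(s) = -45·L_0(s) + 6·L_1(s) - 216·L_2(s).
Expanding and collecting terms gives h(s) = -6s^2 - s + 6.
Evaluating at s = 9: h(9) = -489.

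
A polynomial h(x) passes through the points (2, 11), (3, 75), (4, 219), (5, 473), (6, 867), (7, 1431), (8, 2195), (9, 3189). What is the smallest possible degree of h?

Forward differences of the values at x = 2, 3, 4, 5, 6, 7, 8, 9:
  h  : 11  75  219  473  867  1431  2195  3189
  Δ  : 64  144  254  394  564  764  994
  Δ^2: 80  110  140  170  200  230
  Δ^3: 30  30  30  30  30
  Δ^4: 0  0  0  0
  Δ^5: 0  0  0
  Δ^6: 0  0
  Δ^7: 0
The third differences are constant (30) and nonzero, while all higher differences vanish, so the minimal degree is 3.

3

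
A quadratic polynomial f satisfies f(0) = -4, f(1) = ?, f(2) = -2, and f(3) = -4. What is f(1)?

-2

On equispaced nodes a degree-2 polynomial has vanishing third forward difference, so
  - f(0) + 3·f(1) - 3·f(2) + f(3) = 0.
Substituting the known values and solving for f(1):
  3·f(1) = -6
  f(1) = -2.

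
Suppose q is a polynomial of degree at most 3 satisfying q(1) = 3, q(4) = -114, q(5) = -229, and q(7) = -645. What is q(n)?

Write q(n) = an^3 + bn^2 + cn + d. Substituting each data point gives a linear system:
  a + b + c + d = 3
  64a + 16b + 4c + d = -114
  125a + 25b + 5c + d = -229
  343a + 49b + 7c + d = -645
Solving the system yields a = -2, b = 1, c = -2, d = 6.
So q(n) = -2n^3 + n^2 - 2n + 6.
Check: q(5) = -229. ✓

q(n) = -2n^3 + n^2 - 2n + 6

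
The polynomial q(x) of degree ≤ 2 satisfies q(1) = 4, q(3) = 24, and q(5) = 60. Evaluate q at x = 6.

84

Forward differences of the values at x = 1, 3, 5:
  q  : 4  24  60
  Δ  : 20  36
  Δ^2: 16
The second differences are constant, confirming degree 2.
Interpolating (Newton forward form) and evaluating at x = 6 gives q(6) = 84.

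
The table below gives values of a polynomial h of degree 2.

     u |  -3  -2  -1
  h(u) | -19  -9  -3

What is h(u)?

h(u) = -2u^2 - 1

Write h(u) = au^2 + bu + c. Substituting each data point gives a linear system:
  9a - 3b + c = -19
  4a - 2b + c = -9
  a - b + c = -3
Solving the system yields a = -2, b = 0, c = -1.
So h(u) = -2u^2 - 1.
Check: h(-2) = -9. ✓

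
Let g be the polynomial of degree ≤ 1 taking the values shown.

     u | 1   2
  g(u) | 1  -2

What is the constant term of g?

4

Write g(u) = au + b. Substituting each data point gives a linear system:
  a + b = 1
  2a + b = -2
Solving the system yields a = -3, b = 4.
So g(u) = -3u + 4.
The constant term is 4.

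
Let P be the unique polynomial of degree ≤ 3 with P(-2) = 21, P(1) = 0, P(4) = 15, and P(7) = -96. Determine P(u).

P(u) = -u^3 + 5u^2 + u - 5

Write P(u) = au^3 + bu^2 + cu + d. Substituting each data point gives a linear system:
  -8a + 4b - 2c + d = 21
  a + b + c + d = 0
  64a + 16b + 4c + d = 15
  343a + 49b + 7c + d = -96
Solving the system yields a = -1, b = 5, c = 1, d = -5.
So P(u) = -u^3 + 5u^2 + u - 5.
Check: P(4) = 15. ✓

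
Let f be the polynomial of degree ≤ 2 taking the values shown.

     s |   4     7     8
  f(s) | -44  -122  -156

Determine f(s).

f(s) = -2s^2 - 4s + 4

Using the Lagrange interpolation formula with nodes 4, 7, 8:
  L_0(s) = (s - 7)(s - 8) / 12
  L_1(s) = (s - 4)(s - 8) / -3
  L_2(s) = (s - 4)(s - 7) / 4
Then f(s) = -44·L_0(s) - 122·L_1(s) - 156·L_2(s).
Expanding and collecting terms gives f(s) = -2s^2 - 4s + 4.
Check: f(8) = -156. ✓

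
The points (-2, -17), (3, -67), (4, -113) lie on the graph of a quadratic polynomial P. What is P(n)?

P(n) = -6n^2 - 4n - 1

Write P(n) = an^2 + bn + c. Substituting each data point gives a linear system:
  4a - 2b + c = -17
  9a + 3b + c = -67
  16a + 4b + c = -113
Solving the system yields a = -6, b = -4, c = -1.
So P(n) = -6n² - 4n - 1.
Check: P(-2) = -17. ✓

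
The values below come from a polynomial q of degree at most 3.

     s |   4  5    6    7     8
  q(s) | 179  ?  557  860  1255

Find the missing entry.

The 4 known points determine the degree-3 polynomial uniquely.
Write q(s) = as^3 + bs^2 + cs + d. Substituting each data point gives a linear system:
  64a + 16b + 4c + d = 179
  216a + 36b + 6c + d = 557
  343a + 49b + 7c + d = 860
  512a + 64b + 8c + d = 1255
Solving the system yields a = 2, b = 4, c = -3, d = -1.
So q(s) = 2s³ + 4s² - 3s - 1.
Then q(5) = 334.

334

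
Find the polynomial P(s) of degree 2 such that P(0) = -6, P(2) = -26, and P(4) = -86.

Using the Lagrange interpolation formula with nodes 0, 2, 4:
  L_0(s) = (s - 2)(s - 4) / 8
  L_1(s) = s(s - 4) / -4
  L_2(s) = s(s - 2) / 8
Then P(s) = -6·L_0(s) - 26·L_1(s) - 86·L_2(s).
Expanding and collecting terms gives P(s) = -5s^2 - 6.
Check: P(2) = -26. ✓

P(s) = -5s^2 - 6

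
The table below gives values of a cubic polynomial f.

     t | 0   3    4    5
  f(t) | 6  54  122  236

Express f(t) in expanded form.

f(t) = 2t^3 - t^2 + t + 6

Write f(t) = at^3 + bt^2 + ct + d. Substituting each data point gives a linear system:
  d = 6
  27a + 9b + 3c + d = 54
  64a + 16b + 4c + d = 122
  125a + 25b + 5c + d = 236
Solving the system yields a = 2, b = -1, c = 1, d = 6.
So f(t) = 2t^3 - t^2 + t + 6.
Check: f(5) = 236. ✓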